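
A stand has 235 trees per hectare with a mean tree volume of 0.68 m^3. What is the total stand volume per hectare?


V_stand = 235 * 0.68 = 159.8 m^3/ha

159.8 m^3/ha


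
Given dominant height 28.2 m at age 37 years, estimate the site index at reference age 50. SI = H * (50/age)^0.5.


50/37 = 1.35135
(1.35135)^0.5 = 1.16248
SI = 28.2 * 1.16248 = 32.7819 ≈ 32.8 m

32.8 m


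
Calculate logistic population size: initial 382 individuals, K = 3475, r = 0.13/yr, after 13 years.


(K - N0)/N0 = (3475 - 382)/382 = 3093/382 = 8.09686
r*t = 0.13 * 13 = 1.69; exp(-1.69) = 0.184520
8.09686 * 0.184520 = 1.49403
1 + 1.49403 = 2.49403
N = 3475 / 2.49403 = 1393.33 ≈ 1393

1393


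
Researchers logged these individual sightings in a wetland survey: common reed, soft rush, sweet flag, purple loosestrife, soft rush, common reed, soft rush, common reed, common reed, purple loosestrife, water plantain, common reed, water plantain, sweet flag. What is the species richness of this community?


Total individuals logged = 14
Distinct species (count of individuals): common reed (5), soft rush (3), sweet flag (2), purple loosestrife (2), water plantain (2)
Species richness = number of distinct species = 5

5


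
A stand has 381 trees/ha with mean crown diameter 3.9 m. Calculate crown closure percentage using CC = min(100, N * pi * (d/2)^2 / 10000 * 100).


(d/2)^2 = (3.9/2)^2 = 1.95^2 = 3.8025
Crown area = 3.141593 * 3.8025 = 11.9459 m^2
N * area / 10000 * 100 = 381 * 11.9459 / 10000 * 100 = 45.5139
CC = min(100, 45.5139) = 45.5139 ≈ 45.5%

45.5%


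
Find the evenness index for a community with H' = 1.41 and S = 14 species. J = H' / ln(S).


ln(14) = 2.63906
J = H' / ln(S) = 1.41 / 2.63906 = 0.534281 ≈ 0.5343

0.5343


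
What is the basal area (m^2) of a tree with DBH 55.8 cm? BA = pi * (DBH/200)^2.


D/200 = 55.8/200 = 0.279 m
(D/200)^2 = 0.279^2 = 0.077841
BA = 3.141593 * 0.077841 = 0.244545 ≈ 0.2445 m^2

0.2445 m^2


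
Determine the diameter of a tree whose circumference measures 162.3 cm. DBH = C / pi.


DBH = C / pi = 162.3 / 3.141593 = 51.6617 ≈ 51.66 cm

51.66 cm


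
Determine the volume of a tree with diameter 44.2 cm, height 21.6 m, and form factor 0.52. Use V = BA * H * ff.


(D/200)^2 = (44.2/200)^2 = 0.221^2 = 0.048841
BA = 3.141593 * 0.048841 = 0.153439 m^2
V = 0.153439 * 21.6 * 0.52 = 1.72343 ≈ 1.723 m^3

1.723 m^3


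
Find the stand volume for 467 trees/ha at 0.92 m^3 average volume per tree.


V_stand = 467 * 0.92 = 429.64 ≈ 429.6 m^3/ha

429.6 m^3/ha


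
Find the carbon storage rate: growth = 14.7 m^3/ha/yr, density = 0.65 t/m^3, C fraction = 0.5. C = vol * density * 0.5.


C = 14.7 * 0.65 * 0.5 = 4.7775 ≈ 4.78 t C/ha/yr

4.78 t C/ha/yr


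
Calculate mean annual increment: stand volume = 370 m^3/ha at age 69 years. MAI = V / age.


MAI = 370 / 69 = 5.3623 ≈ 5.36 m^3/ha/yr

5.36 m^3/ha/yr


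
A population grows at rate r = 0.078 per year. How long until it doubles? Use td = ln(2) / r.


td = ln(2) / 0.078 = 0.693147 / 0.078 = 8.88650 ≈ 8.9 years

8.9 years


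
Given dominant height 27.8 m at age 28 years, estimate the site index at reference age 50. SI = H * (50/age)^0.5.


50/28 = 1.78571
(1.78571)^0.5 = 1.33630
SI = 27.8 * 1.33630 = 37.1491 ≈ 37.1 m

37.1 m


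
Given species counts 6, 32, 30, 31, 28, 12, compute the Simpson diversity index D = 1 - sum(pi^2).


Total N = 6 + 32 + 30 + 31 + 28 + 12 = 139
Per-species terms:
  p = 6/139 = 0.043165; p^2 = 0.043165^2 = 0.001863
  p = 32/139 = 0.230216; p^2 = 0.230216^2 = 0.052999
  p = 30/139 = 0.215827; p^2 = 0.215827^2 = 0.046581
  p = 31/139 = 0.223022; p^2 = 0.223022^2 = 0.049739
  p = 28/139 = 0.201439; p^2 = 0.201439^2 = 0.040578
  p = 12/139 = 0.086331; p^2 = 0.086331^2 = 0.007453
sum(p^2) = 0.001863 + 0.052999 + 0.046581 + 0.049739 + 0.040578 + 0.007453 = 0.199213
D = 1 - 0.199213 = 0.800787 ≈ 0.8008

0.8008


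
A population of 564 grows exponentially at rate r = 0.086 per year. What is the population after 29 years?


r*t = 0.086 * 29 = 2.494
exp(2.494) = 12.1096
N = 564 * 12.1096 = 6829.81 ≈ 6830

6830


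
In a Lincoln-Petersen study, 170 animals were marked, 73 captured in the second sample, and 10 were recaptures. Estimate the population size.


N = M * C / R = 170 * 73 / 10 = 12410 / 10 = 1241

1241 individuals


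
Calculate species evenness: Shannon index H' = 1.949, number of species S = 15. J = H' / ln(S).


ln(15) = 2.70805
J = H' / ln(S) = 1.949 / 2.70805 = 0.719706 ≈ 0.7197

0.7197


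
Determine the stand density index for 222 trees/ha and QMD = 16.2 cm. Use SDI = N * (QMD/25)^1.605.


QMD/25 = 16.2/25 = 0.648
(0.648)^1.605 = exp(1.605 * ln(0.648)) = exp(1.605 * (-0.433865)) = exp(-0.696353) = 0.498400
SDI = 222 * 0.498400 = 110.645 ≈ 111

111


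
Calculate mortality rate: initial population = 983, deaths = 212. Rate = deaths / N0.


Mortality rate = 212 / 983 = 0.215666 ≈ 0.2157

0.2157


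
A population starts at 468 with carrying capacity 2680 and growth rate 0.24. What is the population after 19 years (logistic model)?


(K - N0)/N0 = (2680 - 468)/468 = 2212/468 = 4.72650
r*t = 0.24 * 19 = 4.56; exp(-4.56) = 0.0104621
4.72650 * 0.0104621 = 0.0494491
1 + 0.0494491 = 1.04945
N = 2680 / 1.04945 = 2553.72 ≈ 2554

2554


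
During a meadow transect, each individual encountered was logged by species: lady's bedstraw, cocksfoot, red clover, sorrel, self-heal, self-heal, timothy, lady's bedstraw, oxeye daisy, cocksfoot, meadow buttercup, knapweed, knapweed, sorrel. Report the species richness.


Total individuals logged = 14
Distinct species (count of individuals): lady's bedstraw (2), cocksfoot (2), red clover (1), sorrel (2), self-heal (2), timothy (1), oxeye daisy (1), meadow buttercup (1), knapweed (2)
Species richness = number of distinct species = 9

9


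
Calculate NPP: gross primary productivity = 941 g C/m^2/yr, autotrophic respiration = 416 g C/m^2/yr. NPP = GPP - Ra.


NPP = GPP - Ra = 941 - 416 = 525 g C/m^2/yr

525 g C/m^2/yr


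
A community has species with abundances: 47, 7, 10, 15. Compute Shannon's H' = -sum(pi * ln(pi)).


Total N = 47 + 7 + 10 + 15 = 79
Per-species terms:
  p = 47/79 = 0.594937; ln(p) = -0.519300; p*ln(p) = 0.594937 * (-0.519300) = -0.308951
  p = 7/79 = 0.088608; ln(p) = -2.423533; p*ln(p) = 0.088608 * (-2.423533) = -0.214744
  p = 10/79 = 0.126582; ln(p) = -2.066865; p*ln(p) = 0.126582 * (-2.066865) = -0.261628
  p = 15/79 = 0.189873; ln(p) = -1.661400; p*ln(p) = 0.189873 * (-1.661400) = -0.315455
sum(p*ln(p)) = (-0.308951) + (-0.214744) + (-0.261628) + (-0.315455) = -1.100778
H' = -(-1.100778) = 1.100778 ≈ 1.1008

1.1008


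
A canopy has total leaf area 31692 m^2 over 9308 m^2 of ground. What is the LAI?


LAI = 31692 / 9308 = 3.4048 ≈ 3.40

3.40


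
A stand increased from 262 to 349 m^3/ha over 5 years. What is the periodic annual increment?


PAI = (V2 - V1) / period = (349 - 262) / 5 = 87 / 5 = 17.40 m^3/ha/yr

17.40 m^3/ha/yr


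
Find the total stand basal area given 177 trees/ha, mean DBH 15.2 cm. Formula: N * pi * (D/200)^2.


(D/200)^2 = (15.2/200)^2 = 0.076^2 = 0.005776
Individual BA = 3.141593 * 0.005776 = 0.0181458 m^2
Stand BA = 177 * 0.0181458 = 3.21181 ≈ 3.21 m^2/ha

3.21 m^2/ha


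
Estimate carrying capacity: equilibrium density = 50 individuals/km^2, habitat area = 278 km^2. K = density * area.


K = 50 * 278 = 13900 individuals

13900 individuals


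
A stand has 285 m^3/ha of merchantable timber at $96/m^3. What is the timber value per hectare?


Value = 285 * 96 = $27360/ha

$27360/ha


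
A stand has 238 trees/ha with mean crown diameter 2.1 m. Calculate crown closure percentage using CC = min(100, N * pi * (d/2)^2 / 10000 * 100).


(d/2)^2 = (2.1/2)^2 = 1.05^2 = 1.1025
Crown area = 3.141593 * 1.1025 = 3.46361 m^2
N * area / 10000 * 100 = 238 * 3.46361 / 10000 * 100 = 8.24339
CC = min(100, 8.24339) = 8.24339 ≈ 8.2%

8.2%


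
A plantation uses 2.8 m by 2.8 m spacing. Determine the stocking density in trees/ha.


N = 10000 / 2.8^2 = 10000 / 7.84 = 1275.51 ≈ 1276 trees/ha

1276 trees/ha


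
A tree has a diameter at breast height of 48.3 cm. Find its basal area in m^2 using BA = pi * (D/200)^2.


D/200 = 48.3/200 = 0.2415 m
(D/200)^2 = 0.2415^2 = 0.05832225
BA = 3.141593 * 0.05832225 = 0.183225 ≈ 0.1832 m^2

0.1832 m^2


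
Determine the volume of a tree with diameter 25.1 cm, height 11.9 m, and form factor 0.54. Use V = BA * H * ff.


(D/200)^2 = (25.1/200)^2 = 0.1255^2 = 0.01575025
BA = 3.141593 * 0.01575025 = 0.0494809 m^2
V = 0.0494809 * 11.9 * 0.54 = 0.317964 ≈ 0.318 m^3

0.318 m^3


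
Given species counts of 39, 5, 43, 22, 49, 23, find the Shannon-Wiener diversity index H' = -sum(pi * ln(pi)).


Total N = 39 + 5 + 43 + 22 + 49 + 23 = 181
Per-species terms:
  p = 39/181 = 0.215470; ln(p) = -1.534934; p*ln(p) = 0.215470 * (-1.534934) = -0.330732
  p = 5/181 = 0.027624; ln(p) = -3.589070; p*ln(p) = 0.027624 * (-3.589070) = -0.099144
  p = 43/181 = 0.237569; ln(p) = -1.437297; p*ln(p) = 0.237569 * (-1.437297) = -0.341457
  p = 22/181 = 0.121547; ln(p) = -2.107454; p*ln(p) = 0.121547 * (-2.107454) = -0.256155
  p = 49/181 = 0.270718; ln(p) = -1.306678; p*ln(p) = 0.270718 * (-1.306678) = -0.353741
  p = 23/181 = 0.127072; ln(p) = -2.063001; p*ln(p) = 0.127072 * (-2.063001) = -0.262150
sum(p*ln(p)) = (-0.330732) + (-0.099144) + (-0.341457) + (-0.256155) + (-0.353741) + (-0.262150) = -1.643379
H' = -(-1.643379) = 1.643379 ≈ 1.6434

1.6434


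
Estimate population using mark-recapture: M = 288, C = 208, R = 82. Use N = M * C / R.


N = M * C / R = 288 * 208 / 82 = 59904 / 82 = 730.54 ≈ 731

731 individuals


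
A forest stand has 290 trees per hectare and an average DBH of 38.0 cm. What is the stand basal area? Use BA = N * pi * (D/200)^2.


(D/200)^2 = (38.0/200)^2 = 0.19^2 = 0.0361
Individual BA = 3.141593 * 0.0361 = 0.113412 m^2
Stand BA = 290 * 0.113412 = 32.8895 ≈ 32.89 m^2/ha

32.89 m^2/ha


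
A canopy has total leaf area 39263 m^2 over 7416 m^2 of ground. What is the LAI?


LAI = 39263 / 7416 = 5.2944 ≈ 5.29

5.29


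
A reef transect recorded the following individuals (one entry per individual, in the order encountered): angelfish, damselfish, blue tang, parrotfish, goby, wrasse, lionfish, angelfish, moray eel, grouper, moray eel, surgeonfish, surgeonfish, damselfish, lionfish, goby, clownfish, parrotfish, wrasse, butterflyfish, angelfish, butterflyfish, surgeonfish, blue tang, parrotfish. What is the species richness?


Total individuals logged = 25
Distinct species (count of individuals): angelfish (3), damselfish (2), blue tang (2), parrotfish (3), goby (2), wrasse (2), lionfish (2), moray eel (2), grouper (1), surgeonfish (3), clownfish (1), butterflyfish (2)
Species richness = number of distinct species = 12

12


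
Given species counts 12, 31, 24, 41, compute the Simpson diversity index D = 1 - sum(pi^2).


Total N = 12 + 31 + 24 + 41 = 108
Per-species terms:
  p = 12/108 = 0.111111; p^2 = 0.111111^2 = 0.012346
  p = 31/108 = 0.287037; p^2 = 0.287037^2 = 0.082390
  p = 24/108 = 0.222222; p^2 = 0.222222^2 = 0.049383
  p = 41/108 = 0.379630; p^2 = 0.379630^2 = 0.144119
sum(p^2) = 0.012346 + 0.082390 + 0.049383 + 0.144119 = 0.288238
D = 1 - 0.288238 = 0.711762 ≈ 0.7118

0.7118


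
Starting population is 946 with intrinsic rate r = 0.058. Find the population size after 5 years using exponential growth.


r*t = 0.058 * 5 = 0.29
exp(0.29) = 1.33643
N = 946 * 1.33643 = 1264.26 ≈ 1264

1264


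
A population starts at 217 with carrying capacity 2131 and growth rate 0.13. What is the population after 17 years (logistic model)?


(K - N0)/N0 = (2131 - 217)/217 = 1914/217 = 8.82028
r*t = 0.13 * 17 = 2.21; exp(-2.21) = 0.109701
8.82028 * 0.109701 = 0.967594
1 + 0.967594 = 1.96759
N = 2131 / 1.96759 = 1083.05 ≈ 1083

1083


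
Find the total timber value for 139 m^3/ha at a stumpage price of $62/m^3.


Value = 139 * 62 = $8618/ha

$8618/ha


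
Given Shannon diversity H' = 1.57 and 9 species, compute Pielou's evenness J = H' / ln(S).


ln(9) = 2.19722
J = H' / ln(S) = 1.57 / 2.19722 = 0.714539 ≈ 0.7145

0.7145


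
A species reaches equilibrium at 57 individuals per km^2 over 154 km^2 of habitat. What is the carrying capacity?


K = 57 * 154 = 8778 individuals

8778 individuals


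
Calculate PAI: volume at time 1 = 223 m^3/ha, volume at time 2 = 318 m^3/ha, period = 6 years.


PAI = (V2 - V1) / period = (318 - 223) / 6 = 95 / 6 = 15.8333 ≈ 15.83 m^3/ha/yr

15.83 m^3/ha/yr


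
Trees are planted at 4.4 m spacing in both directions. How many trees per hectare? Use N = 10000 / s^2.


N = 10000 / 4.4^2 = 10000 / 19.36 = 516.529 ≈ 517 trees/ha

517 trees/ha


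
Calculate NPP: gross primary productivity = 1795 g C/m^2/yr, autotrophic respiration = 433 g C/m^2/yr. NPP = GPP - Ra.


NPP = GPP - Ra = 1795 - 433 = 1362 g C/m^2/yr

1362 g C/m^2/yr


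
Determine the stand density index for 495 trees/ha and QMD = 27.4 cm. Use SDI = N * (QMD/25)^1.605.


QMD/25 = 27.4/25 = 1.096
(1.096)^1.605 = exp(1.605 * ln(1.096)) = exp(1.605 * 0.0916672) = exp(0.147126) = 1.15850
SDI = 495 * 1.15850 = 573.458 ≈ 573

573


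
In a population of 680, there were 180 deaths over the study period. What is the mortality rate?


Mortality rate = 180 / 680 = 0.264706 ≈ 0.2647

0.2647


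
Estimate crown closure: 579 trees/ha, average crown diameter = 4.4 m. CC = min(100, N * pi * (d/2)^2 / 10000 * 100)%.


(d/2)^2 = (4.4/2)^2 = 2.2^2 = 4.84
Crown area = 3.141593 * 4.84 = 15.2053 m^2
N * area / 10000 * 100 = 579 * 15.2053 / 10000 * 100 = 88.0387
CC = min(100, 88.0387) = 88.0387 ≈ 88.0%

88.0%


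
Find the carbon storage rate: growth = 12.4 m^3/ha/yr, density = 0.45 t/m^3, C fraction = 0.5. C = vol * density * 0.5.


C = 12.4 * 0.45 * 0.5 = 2.79 t C/ha/yr

2.79 t C/ha/yr


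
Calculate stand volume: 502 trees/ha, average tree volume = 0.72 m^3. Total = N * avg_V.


V_stand = 502 * 0.72 = 361.44 ≈ 361.4 m^3/ha

361.4 m^3/ha


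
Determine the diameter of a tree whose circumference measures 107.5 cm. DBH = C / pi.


DBH = C / pi = 107.5 / 3.141593 = 34.2183 ≈ 34.22 cm

34.22 cm


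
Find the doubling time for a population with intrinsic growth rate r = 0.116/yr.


td = ln(2) / 0.116 = 0.693147 / 0.116 = 5.97541 ≈ 6.0 years

6.0 years


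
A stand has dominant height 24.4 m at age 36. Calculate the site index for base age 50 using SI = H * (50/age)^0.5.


50/36 = 1.38889
(1.38889)^0.5 = 1.17851
SI = 24.4 * 1.17851 = 28.7556 ≈ 28.8 m

28.8 m


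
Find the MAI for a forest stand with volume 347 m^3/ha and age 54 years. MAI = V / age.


MAI = 347 / 54 = 6.4259 ≈ 6.43 m^3/ha/yr

6.43 m^3/ha/yr


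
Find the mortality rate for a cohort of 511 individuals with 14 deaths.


Mortality rate = 14 / 511 = 0.027397 ≈ 0.0274

0.0274


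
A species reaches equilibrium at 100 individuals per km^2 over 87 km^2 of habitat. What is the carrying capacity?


K = 100 * 87 = 8700 individuals

8700 individuals


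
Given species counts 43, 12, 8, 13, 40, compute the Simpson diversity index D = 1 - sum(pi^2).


Total N = 43 + 12 + 8 + 13 + 40 = 116
Per-species terms:
  p = 43/116 = 0.370690; p^2 = 0.370690^2 = 0.137411
  p = 12/116 = 0.103448; p^2 = 0.103448^2 = 0.010701
  p = 8/116 = 0.068966; p^2 = 0.068966^2 = 0.004756
  p = 13/116 = 0.112069; p^2 = 0.112069^2 = 0.012559
  p = 40/116 = 0.344828; p^2 = 0.344828^2 = 0.118906
sum(p^2) = 0.137411 + 0.010701 + 0.004756 + 0.012559 + 0.118906 = 0.284333
D = 1 - 0.284333 = 0.715667 ≈ 0.7157

0.7157


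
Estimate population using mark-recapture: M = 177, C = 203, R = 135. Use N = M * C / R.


N = M * C / R = 177 * 203 / 135 = 35931 / 135 = 266.16 ≈ 266

266 individuals


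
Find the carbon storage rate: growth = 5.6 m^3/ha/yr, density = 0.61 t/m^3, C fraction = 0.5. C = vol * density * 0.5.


C = 5.6 * 0.61 * 0.5 = 1.708 ≈ 1.71 t C/ha/yr

1.71 t C/ha/yr


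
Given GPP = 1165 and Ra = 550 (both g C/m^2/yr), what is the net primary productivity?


NPP = GPP - Ra = 1165 - 550 = 615 g C/m^2/yr

615 g C/m^2/yr


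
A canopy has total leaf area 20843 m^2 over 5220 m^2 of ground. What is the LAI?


LAI = 20843 / 5220 = 3.9929 ≈ 3.99

3.99


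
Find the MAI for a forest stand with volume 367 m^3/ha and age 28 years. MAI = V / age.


MAI = 367 / 28 = 13.1071 ≈ 13.11 m^3/ha/yr

13.11 m^3/ha/yr


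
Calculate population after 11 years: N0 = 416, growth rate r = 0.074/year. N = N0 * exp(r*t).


r*t = 0.074 * 11 = 0.814
exp(0.814) = 2.25692
N = 416 * 2.25692 = 938.879 ≈ 939

939


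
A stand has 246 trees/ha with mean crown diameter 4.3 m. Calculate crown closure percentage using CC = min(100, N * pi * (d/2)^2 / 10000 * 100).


(d/2)^2 = (4.3/2)^2 = 2.15^2 = 4.6225
Crown area = 3.141593 * 4.6225 = 14.5220 m^2
N * area / 10000 * 100 = 246 * 14.5220 / 10000 * 100 = 35.7241
CC = min(100, 35.7241) = 35.7241 ≈ 35.7%

35.7%


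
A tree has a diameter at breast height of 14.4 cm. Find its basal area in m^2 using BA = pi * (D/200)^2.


D/200 = 14.4/200 = 0.072 m
(D/200)^2 = 0.072^2 = 0.005184
BA = 3.141593 * 0.005184 = 0.0162860 ≈ 0.0163 m^2

0.0163 m^2


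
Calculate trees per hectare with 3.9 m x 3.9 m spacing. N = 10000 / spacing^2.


N = 10000 / 3.9^2 = 10000 / 15.21 = 657.462 ≈ 657 trees/ha

657 trees/ha


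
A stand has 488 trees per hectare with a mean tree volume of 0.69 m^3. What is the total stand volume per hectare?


V_stand = 488 * 0.69 = 336.72 ≈ 336.7 m^3/ha

336.7 m^3/ha


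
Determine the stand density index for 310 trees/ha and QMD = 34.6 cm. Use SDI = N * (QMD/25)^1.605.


QMD/25 = 34.6/25 = 1.384
(1.384)^1.605 = exp(1.605 * ln(1.384)) = exp(1.605 * 0.324978) = exp(0.521590) = 1.68470
SDI = 310 * 1.68470 = 522.257 ≈ 522

522


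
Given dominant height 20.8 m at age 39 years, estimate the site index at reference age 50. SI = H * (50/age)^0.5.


50/39 = 1.28205
(1.28205)^0.5 = 1.13228
SI = 20.8 * 1.13228 = 23.5514 ≈ 23.6 m

23.6 m


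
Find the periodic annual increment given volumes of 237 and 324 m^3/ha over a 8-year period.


PAI = (V2 - V1) / period = (324 - 237) / 8 = 87 / 8 = 10.8750 ≈ 10.88 m^3/ha/yr

10.88 m^3/ha/yr


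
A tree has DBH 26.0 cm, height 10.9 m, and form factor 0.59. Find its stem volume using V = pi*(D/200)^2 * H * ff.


(D/200)^2 = (26.0/200)^2 = 0.13^2 = 0.0169
BA = 3.141593 * 0.0169 = 0.0530929 m^2
V = 0.0530929 * 10.9 * 0.59 = 0.341440 ≈ 0.341 m^3

0.341 m^3


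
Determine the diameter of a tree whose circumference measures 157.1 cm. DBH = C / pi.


DBH = C / pi = 157.1 / 3.141593 = 50.0065 ≈ 50.01 cm

50.01 cm


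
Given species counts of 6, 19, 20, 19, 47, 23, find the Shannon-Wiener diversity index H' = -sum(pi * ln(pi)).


Total N = 6 + 19 + 20 + 19 + 47 + 23 = 134
Per-species terms:
  p = 6/134 = 0.044776; ln(p) = -3.106083; p*ln(p) = 0.044776 * (-3.106083) = -0.139078
  p = 19/134 = 0.141791; ln(p) = -1.953401; p*ln(p) = 0.141791 * (-1.953401) = -0.276975
  p = 20/134 = 0.149254; ln(p) = -1.902106; p*ln(p) = 0.149254 * (-1.902106) = -0.283897
  p = 19/134 = 0.141791; ln(p) = -1.953401; p*ln(p) = 0.141791 * (-1.953401) = -0.276975
  p = 47/134 = 0.350746; ln(p) = -1.047693; p*ln(p) = 0.350746 * (-1.047693) = -0.367474
  p = 23/134 = 0.171642; ln(p) = -1.762344; p*ln(p) = 0.171642 * (-1.762344) = -0.302492
sum(p*ln(p)) = (-0.139078) + (-0.276975) + (-0.283897) + (-0.276975) + (-0.367474) + (-0.302492) = -1.646891
H' = -(-1.646891) = 1.646891 ≈ 1.6469

1.6469


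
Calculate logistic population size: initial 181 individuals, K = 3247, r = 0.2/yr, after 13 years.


(K - N0)/N0 = (3247 - 181)/181 = 3066/181 = 16.9392
r*t = 0.2 * 13 = 2.6; exp(-2.6) = 0.0742736
16.9392 * 0.0742736 = 1.25814
1 + 1.25814 = 2.25814
N = 3247 / 2.25814 = 1437.91 ≈ 1438

1438


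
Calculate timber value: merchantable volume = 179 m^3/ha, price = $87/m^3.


Value = 179 * 87 = $15573/ha

$15573/ha


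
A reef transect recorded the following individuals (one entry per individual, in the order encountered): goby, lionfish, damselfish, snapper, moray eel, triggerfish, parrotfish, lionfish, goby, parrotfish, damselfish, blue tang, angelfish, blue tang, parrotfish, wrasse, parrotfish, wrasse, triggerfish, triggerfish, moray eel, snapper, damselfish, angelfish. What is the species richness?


Total individuals logged = 24
Distinct species (count of individuals): goby (2), lionfish (2), damselfish (3), snapper (2), moray eel (2), triggerfish (3), parrotfish (4), blue tang (2), angelfish (2), wrasse (2)
Species richness = number of distinct species = 10

10


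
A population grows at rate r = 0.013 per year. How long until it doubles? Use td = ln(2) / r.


td = ln(2) / 0.013 = 0.693147 / 0.013 = 53.3190 ≈ 53.3 years

53.3 years


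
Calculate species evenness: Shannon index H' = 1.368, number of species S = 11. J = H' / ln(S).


ln(11) = 2.39790
J = H' / ln(S) = 1.368 / 2.39790 = 0.570499 ≈ 0.5705

0.5705


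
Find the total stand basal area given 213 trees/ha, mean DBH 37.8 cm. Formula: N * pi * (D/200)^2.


(D/200)^2 = (37.8/200)^2 = 0.189^2 = 0.035721
Individual BA = 3.141593 * 0.035721 = 0.112221 m^2
Stand BA = 213 * 0.112221 = 23.9031 ≈ 23.90 m^2/ha

23.90 m^2/ha


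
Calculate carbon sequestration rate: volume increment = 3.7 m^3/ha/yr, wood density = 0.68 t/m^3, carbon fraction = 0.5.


C = 3.7 * 0.68 * 0.5 = 1.258 ≈ 1.26 t C/ha/yr

1.26 t C/ha/yr


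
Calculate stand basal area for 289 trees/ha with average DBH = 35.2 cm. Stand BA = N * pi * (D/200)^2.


(D/200)^2 = (35.2/200)^2 = 0.176^2 = 0.030976
Individual BA = 3.141593 * 0.030976 = 0.0973140 m^2
Stand BA = 289 * 0.0973140 = 28.1237 ≈ 28.12 m^2/ha

28.12 m^2/ha


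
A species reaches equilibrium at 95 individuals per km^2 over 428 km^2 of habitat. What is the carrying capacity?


K = 95 * 428 = 40660 individuals

40660 individuals


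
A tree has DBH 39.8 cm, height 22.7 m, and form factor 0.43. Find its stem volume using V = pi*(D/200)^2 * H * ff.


(D/200)^2 = (39.8/200)^2 = 0.199^2 = 0.039601
BA = 3.141593 * 0.039601 = 0.124410 m^2
V = 0.124410 * 22.7 * 0.43 = 1.21437 ≈ 1.214 m^3

1.214 m^3


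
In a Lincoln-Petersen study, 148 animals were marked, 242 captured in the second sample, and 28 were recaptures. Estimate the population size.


N = M * C / R = 148 * 242 / 28 = 35816 / 28 = 1279.14 ≈ 1279

1279 individuals


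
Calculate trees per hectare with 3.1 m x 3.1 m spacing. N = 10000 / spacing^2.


N = 10000 / 3.1^2 = 10000 / 9.61 = 1040.58 ≈ 1041 trees/ha

1041 trees/ha


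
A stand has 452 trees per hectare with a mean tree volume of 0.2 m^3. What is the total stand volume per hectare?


V_stand = 452 * 0.2 = 90.4 m^3/ha

90.4 m^3/ha


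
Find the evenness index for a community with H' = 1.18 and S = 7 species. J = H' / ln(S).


ln(7) = 1.94591
J = H' / ln(S) = 1.18 / 1.94591 = 0.606400 ≈ 0.6064

0.6064


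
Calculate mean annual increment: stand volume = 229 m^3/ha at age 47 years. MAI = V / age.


MAI = 229 / 47 = 4.8723 ≈ 4.87 m^3/ha/yr

4.87 m^3/ha/yr


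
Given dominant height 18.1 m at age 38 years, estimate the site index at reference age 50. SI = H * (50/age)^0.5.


50/38 = 1.31579
(1.31579)^0.5 = 1.14708
SI = 18.1 * 1.14708 = 20.7621 ≈ 20.8 m

20.8 m


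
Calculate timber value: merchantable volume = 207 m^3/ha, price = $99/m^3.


Value = 207 * 99 = $20493/ha

$20493/ha


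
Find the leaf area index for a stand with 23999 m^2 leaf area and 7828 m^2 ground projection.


LAI = 23999 / 7828 = 3.0658 ≈ 3.07

3.07


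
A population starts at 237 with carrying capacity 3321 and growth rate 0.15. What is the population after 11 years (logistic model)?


(K - N0)/N0 = (3321 - 237)/237 = 3084/237 = 13.0127
r*t = 0.15 * 11 = 1.65; exp(-1.65) = 0.192050
13.0127 * 0.192050 = 2.49909
1 + 2.49909 = 3.49909
N = 3321 / 3.49909 = 949.104 ≈ 949

949


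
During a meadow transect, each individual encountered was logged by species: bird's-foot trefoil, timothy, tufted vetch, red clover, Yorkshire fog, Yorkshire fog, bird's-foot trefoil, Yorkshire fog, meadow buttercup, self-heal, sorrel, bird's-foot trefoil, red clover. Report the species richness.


Total individuals logged = 13
Distinct species (count of individuals): bird's-foot trefoil (3), timothy (1), tufted vetch (1), red clover (2), Yorkshire fog (3), meadow buttercup (1), self-heal (1), sorrel (1)
Species richness = number of distinct species = 8

8


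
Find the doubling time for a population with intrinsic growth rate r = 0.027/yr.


td = ln(2) / 0.027 = 0.693147 / 0.027 = 25.6721 ≈ 25.7 years

25.7 years


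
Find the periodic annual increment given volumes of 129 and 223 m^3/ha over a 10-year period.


PAI = (V2 - V1) / period = (223 - 129) / 10 = 94 / 10 = 9.40 m^3/ha/yr

9.40 m^3/ha/yr


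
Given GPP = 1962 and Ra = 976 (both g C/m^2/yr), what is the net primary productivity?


NPP = GPP - Ra = 1962 - 976 = 986 g C/m^2/yr

986 g C/m^2/yr


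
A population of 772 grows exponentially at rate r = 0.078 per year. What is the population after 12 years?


r*t = 0.078 * 12 = 0.936
exp(0.936) = 2.54976
N = 772 * 2.54976 = 1968.41 ≈ 1968

1968


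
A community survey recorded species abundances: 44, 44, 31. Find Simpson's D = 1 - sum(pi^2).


Total N = 44 + 44 + 31 = 119
Per-species terms:
  p = 44/119 = 0.369748; p^2 = 0.369748^2 = 0.136714
  p = 44/119 = 0.369748; p^2 = 0.369748^2 = 0.136714
  p = 31/119 = 0.260504; p^2 = 0.260504^2 = 0.067862
sum(p^2) = 0.136714 + 0.136714 + 0.067862 = 0.341290
D = 1 - 0.341290 = 0.658710 ≈ 0.6587

0.6587


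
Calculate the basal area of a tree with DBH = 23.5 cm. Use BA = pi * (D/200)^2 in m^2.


D/200 = 23.5/200 = 0.1175 m
(D/200)^2 = 0.1175^2 = 0.01380625
BA = 3.141593 * 0.01380625 = 0.0433736 ≈ 0.0434 m^2

0.0434 m^2


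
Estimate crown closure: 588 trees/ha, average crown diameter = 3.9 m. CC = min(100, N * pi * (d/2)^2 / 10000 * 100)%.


(d/2)^2 = (3.9/2)^2 = 1.95^2 = 3.8025
Crown area = 3.141593 * 3.8025 = 11.9459 m^2
N * area / 10000 * 100 = 588 * 11.9459 / 10000 * 100 = 70.2419
CC = min(100, 70.2419) = 70.2419 ≈ 70.2%

70.2%


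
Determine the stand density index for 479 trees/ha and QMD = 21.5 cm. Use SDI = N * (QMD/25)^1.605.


QMD/25 = 21.5/25 = 0.86
(0.86)^1.605 = exp(1.605 * ln(0.86)) = exp(1.605 * (-0.150823)) = exp(-0.242071) = 0.785000
SDI = 479 * 0.785000 = 376.015 ≈ 376

376


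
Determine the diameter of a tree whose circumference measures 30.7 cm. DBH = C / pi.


DBH = C / pi = 30.7 / 3.141593 = 9.77211 ≈ 9.77 cm

9.77 cm


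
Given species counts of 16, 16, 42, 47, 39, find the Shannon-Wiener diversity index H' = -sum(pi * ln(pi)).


Total N = 16 + 16 + 42 + 47 + 39 = 160
Per-species terms:
  p = 16/160 = 0.100000; ln(p) = -2.302585; p*ln(p) = 0.100000 * (-2.302585) = -0.230259
  p = 16/160 = 0.100000; ln(p) = -2.302585; p*ln(p) = 0.100000 * (-2.302585) = -0.230259
  p = 42/160 = 0.262500; ln(p) = -1.337504; p*ln(p) = 0.262500 * (-1.337504) = -0.351095
  p = 47/160 = 0.293750; ln(p) = -1.225026; p*ln(p) = 0.293750 * (-1.225026) = -0.359851
  p = 39/160 = 0.243750; ln(p) = -1.411612; p*ln(p) = 0.243750 * (-1.411612) = -0.344080
sum(p*ln(p)) = (-0.230259) + (-0.230259) + (-0.351095) + (-0.359851) + (-0.344080) = -1.515544
H' = -(-1.515544) = 1.515544 ≈ 1.5155

1.5155


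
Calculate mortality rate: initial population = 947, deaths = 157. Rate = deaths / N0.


Mortality rate = 157 / 947 = 0.165787 ≈ 0.1658

0.1658


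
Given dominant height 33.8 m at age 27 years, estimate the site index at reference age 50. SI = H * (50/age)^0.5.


50/27 = 1.85185
(1.85185)^0.5 = 1.36083
SI = 33.8 * 1.36083 = 45.9961 ≈ 46.0 m

46.0 m


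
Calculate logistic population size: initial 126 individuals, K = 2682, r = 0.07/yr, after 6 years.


(K - N0)/N0 = (2682 - 126)/126 = 2556/126 = 20.2857
r*t = 0.07 * 6 = 0.42; exp(-0.42) = 0.657047
20.2857 * 0.657047 = 13.3287
1 + 13.3287 = 14.3287
N = 2682 / 14.3287 = 187.177 ≈ 187

187


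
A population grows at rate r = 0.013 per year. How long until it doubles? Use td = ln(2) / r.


td = ln(2) / 0.013 = 0.693147 / 0.013 = 53.3190 ≈ 53.3 years

53.3 years


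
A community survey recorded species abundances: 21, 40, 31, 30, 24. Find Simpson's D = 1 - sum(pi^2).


Total N = 21 + 40 + 31 + 30 + 24 = 146
Per-species terms:
  p = 21/146 = 0.143836; p^2 = 0.143836^2 = 0.020689
  p = 40/146 = 0.273973; p^2 = 0.273973^2 = 0.075061
  p = 31/146 = 0.212329; p^2 = 0.212329^2 = 0.045084
  p = 30/146 = 0.205479; p^2 = 0.205479^2 = 0.042222
  p = 24/146 = 0.164384; p^2 = 0.164384^2 = 0.027022
sum(p^2) = 0.020689 + 0.075061 + 0.045084 + 0.042222 + 0.027022 = 0.210078
D = 1 - 0.210078 = 0.789922 ≈ 0.7899

0.7899


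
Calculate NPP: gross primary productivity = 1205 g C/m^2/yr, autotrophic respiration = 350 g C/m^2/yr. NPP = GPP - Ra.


NPP = GPP - Ra = 1205 - 350 = 855 g C/m^2/yr

855 g C/m^2/yr


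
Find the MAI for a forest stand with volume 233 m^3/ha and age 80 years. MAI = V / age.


MAI = 233 / 80 = 2.9125 ≈ 2.91 m^3/ha/yr

2.91 m^3/ha/yr


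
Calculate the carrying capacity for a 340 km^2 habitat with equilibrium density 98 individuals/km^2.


K = 98 * 340 = 33320 individuals

33320 individuals


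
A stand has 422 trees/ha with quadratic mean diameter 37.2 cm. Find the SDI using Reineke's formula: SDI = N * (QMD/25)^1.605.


QMD/25 = 37.2/25 = 1.488
(1.488)^1.605 = exp(1.605 * ln(1.488)) = exp(1.605 * 0.397433) = exp(0.637880) = 1.89246
SDI = 422 * 1.89246 = 798.618 ≈ 799

799


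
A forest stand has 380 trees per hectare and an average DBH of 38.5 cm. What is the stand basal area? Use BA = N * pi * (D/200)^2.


(D/200)^2 = (38.5/200)^2 = 0.1925^2 = 0.03705625
Individual BA = 3.141593 * 0.03705625 = 0.116416 m^2
Stand BA = 380 * 0.116416 = 44.2381 ≈ 44.24 m^2/ha

44.24 m^2/ha


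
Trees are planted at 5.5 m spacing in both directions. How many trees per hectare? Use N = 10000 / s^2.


N = 10000 / 5.5^2 = 10000 / 30.25 = 330.579 ≈ 331 trees/ha

331 trees/ha


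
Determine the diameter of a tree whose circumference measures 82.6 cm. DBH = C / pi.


DBH = C / pi = 82.6 / 3.141593 = 26.2924 ≈ 26.29 cm

26.29 cm


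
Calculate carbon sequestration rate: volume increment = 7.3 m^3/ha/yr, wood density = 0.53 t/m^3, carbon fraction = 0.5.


C = 7.3 * 0.53 * 0.5 = 1.9345 ≈ 1.93 t C/ha/yr

1.93 t C/ha/yr


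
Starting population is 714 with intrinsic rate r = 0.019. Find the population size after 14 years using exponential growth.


r*t = 0.019 * 14 = 0.266
exp(0.266) = 1.30474
N = 714 * 1.30474 = 931.584 ≈ 932

932


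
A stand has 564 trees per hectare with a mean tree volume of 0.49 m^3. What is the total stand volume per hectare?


V_stand = 564 * 0.49 = 276.36 ≈ 276.4 m^3/ha

276.4 m^3/ha


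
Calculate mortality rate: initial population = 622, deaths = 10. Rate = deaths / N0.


Mortality rate = 10 / 622 = 0.016077 ≈ 0.0161

0.0161


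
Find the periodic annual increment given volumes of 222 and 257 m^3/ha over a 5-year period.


PAI = (V2 - V1) / period = (257 - 222) / 5 = 35 / 5 = 7.00 m^3/ha/yr

7.00 m^3/ha/yr


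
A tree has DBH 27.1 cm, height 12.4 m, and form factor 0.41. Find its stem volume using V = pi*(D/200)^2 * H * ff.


(D/200)^2 = (27.1/200)^2 = 0.1355^2 = 0.01836025
BA = 3.141593 * 0.01836025 = 0.0576804 m^2
V = 0.0576804 * 12.4 * 0.41 = 0.293247 ≈ 0.293 m^3

0.293 m^3


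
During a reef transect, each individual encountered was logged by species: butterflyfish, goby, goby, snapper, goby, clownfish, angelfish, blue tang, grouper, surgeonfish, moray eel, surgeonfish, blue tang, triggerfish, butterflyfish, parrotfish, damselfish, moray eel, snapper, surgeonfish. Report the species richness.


Total individuals logged = 20
Distinct species (count of individuals): butterflyfish (2), goby (3), snapper (2), clownfish (1), angelfish (1), blue tang (2), grouper (1), surgeonfish (3), moray eel (2), triggerfish (1), parrotfish (1), damselfish (1)
Species richness = number of distinct species = 12

12


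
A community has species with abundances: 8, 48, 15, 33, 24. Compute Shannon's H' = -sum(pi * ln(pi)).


Total N = 8 + 48 + 15 + 33 + 24 = 128
Per-species terms:
  p = 8/128 = 0.062500; ln(p) = -2.772589; p*ln(p) = 0.062500 * (-2.772589) = -0.173287
  p = 48/128 = 0.375000; ln(p) = -0.980829; p*ln(p) = 0.375000 * (-0.980829) = -0.367811
  p = 15/128 = 0.117188; ln(p) = -2.143976; p*ln(p) = 0.117188 * (-2.143976) = -0.251248
  p = 33/128 = 0.257813; ln(p) = -1.355521; p*ln(p) = 0.257813 * (-1.355521) = -0.349471
  p = 24/128 = 0.187500; ln(p) = -1.673976; p*ln(p) = 0.187500 * (-1.673976) = -0.313871
sum(p*ln(p)) = (-0.173287) + (-0.367811) + (-0.251248) + (-0.349471) + (-0.313871) = -1.455688
H' = -(-1.455688) = 1.455688 ≈ 1.4557

1.4557


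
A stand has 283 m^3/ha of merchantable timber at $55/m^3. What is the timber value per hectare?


Value = 283 * 55 = $15565/ha

$15565/ha


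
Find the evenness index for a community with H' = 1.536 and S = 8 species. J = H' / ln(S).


ln(8) = 2.07944
J = H' / ln(S) = 1.536 / 2.07944 = 0.738660 ≈ 0.7387

0.7387


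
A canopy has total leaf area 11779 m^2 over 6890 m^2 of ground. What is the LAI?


LAI = 11779 / 6890 = 1.7096 ≈ 1.71

1.71


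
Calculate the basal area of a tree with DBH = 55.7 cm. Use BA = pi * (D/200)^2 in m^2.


D/200 = 55.7/200 = 0.2785 m
(D/200)^2 = 0.2785^2 = 0.07756225
BA = 3.141593 * 0.07756225 = 0.243669 ≈ 0.2437 m^2

0.2437 m^2


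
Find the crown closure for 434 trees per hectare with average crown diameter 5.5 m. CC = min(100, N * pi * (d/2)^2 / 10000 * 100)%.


(d/2)^2 = (5.5/2)^2 = 2.75^2 = 7.5625
Crown area = 3.141593 * 7.5625 = 23.7583 m^2
N * area / 10000 * 100 = 434 * 23.7583 / 10000 * 100 = 103.111
CC = min(100, 103.111) = 100%

100%


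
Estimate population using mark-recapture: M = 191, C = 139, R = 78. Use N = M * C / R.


N = M * C / R = 191 * 139 / 78 = 26549 / 78 = 340.37 ≈ 340

340 individuals


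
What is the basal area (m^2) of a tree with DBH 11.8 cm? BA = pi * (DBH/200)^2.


D/200 = 11.8/200 = 0.059 m
(D/200)^2 = 0.059^2 = 0.003481
BA = 3.141593 * 0.003481 = 0.0109359 ≈ 0.0109 m^2

0.0109 m^2


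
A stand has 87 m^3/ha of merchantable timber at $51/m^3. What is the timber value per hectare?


Value = 87 * 51 = $4437/ha

$4437/ha


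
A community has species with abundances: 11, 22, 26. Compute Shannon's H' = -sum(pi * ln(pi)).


Total N = 11 + 22 + 26 = 59
Per-species terms:
  p = 11/59 = 0.186441; ln(p) = -1.679640; p*ln(p) = 0.186441 * (-1.679640) = -0.313154
  p = 22/59 = 0.372881; ln(p) = -0.986496; p*ln(p) = 0.372881 * (-0.986496) = -0.367846
  p = 26/59 = 0.440678; ln(p) = -0.819441; p*ln(p) = 0.440678 * (-0.819441) = -0.361110
sum(p*ln(p)) = (-0.313154) + (-0.367846) + (-0.361110) = -1.042110
H' = -(-1.042110) = 1.042110 ≈ 1.0421

1.0421


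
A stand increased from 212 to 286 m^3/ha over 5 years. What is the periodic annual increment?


PAI = (V2 - V1) / period = (286 - 212) / 5 = 74 / 5 = 14.80 m^3/ha/yr

14.80 m^3/ha/yr


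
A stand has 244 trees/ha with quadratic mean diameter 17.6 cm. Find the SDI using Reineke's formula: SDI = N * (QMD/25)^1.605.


QMD/25 = 17.6/25 = 0.704
(0.704)^1.605 = exp(1.605 * ln(0.704)) = exp(1.605 * (-0.350977)) = exp(-0.563318) = 0.569317
SDI = 244 * 0.569317 = 138.913 ≈ 139

139


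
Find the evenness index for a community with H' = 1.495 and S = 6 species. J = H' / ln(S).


ln(6) = 1.79176
J = H' / ln(S) = 1.495 / 1.79176 = 0.834375 ≈ 0.8344

0.8344


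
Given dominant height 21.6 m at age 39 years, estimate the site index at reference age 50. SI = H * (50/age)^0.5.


50/39 = 1.28205
(1.28205)^0.5 = 1.13228
SI = 21.6 * 1.13228 = 24.4572 ≈ 24.5 m

24.5 m


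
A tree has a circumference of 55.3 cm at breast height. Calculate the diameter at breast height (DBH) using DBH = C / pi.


DBH = C / pi = 55.3 / 3.141593 = 17.6025 ≈ 17.60 cm

17.60 cm


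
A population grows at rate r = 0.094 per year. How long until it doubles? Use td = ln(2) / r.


td = ln(2) / 0.094 = 0.693147 / 0.094 = 7.37390 ≈ 7.4 years

7.4 years


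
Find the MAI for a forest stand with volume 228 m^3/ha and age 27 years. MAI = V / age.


MAI = 228 / 27 = 8.4444 ≈ 8.44 m^3/ha/yr

8.44 m^3/ha/yr


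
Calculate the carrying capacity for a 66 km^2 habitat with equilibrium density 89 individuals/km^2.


K = 89 * 66 = 5874 individuals

5874 individuals


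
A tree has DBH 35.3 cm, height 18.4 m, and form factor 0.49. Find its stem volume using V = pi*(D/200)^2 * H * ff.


(D/200)^2 = (35.3/200)^2 = 0.1765^2 = 0.03115225
BA = 3.141593 * 0.03115225 = 0.0978677 m^2
V = 0.0978677 * 18.4 * 0.49 = 0.882375 ≈ 0.882 m^3

0.882 m^3


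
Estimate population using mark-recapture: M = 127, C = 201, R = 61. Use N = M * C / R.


N = M * C / R = 127 * 201 / 61 = 25527 / 61 = 418.48 ≈ 418

418 individuals


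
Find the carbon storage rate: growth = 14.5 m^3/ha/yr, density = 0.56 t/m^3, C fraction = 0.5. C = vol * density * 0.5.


C = 14.5 * 0.56 * 0.5 = 4.06 t C/ha/yr

4.06 t C/ha/yr


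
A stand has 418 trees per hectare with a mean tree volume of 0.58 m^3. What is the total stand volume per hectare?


V_stand = 418 * 0.58 = 242.44 ≈ 242.4 m^3/ha

242.4 m^3/ha


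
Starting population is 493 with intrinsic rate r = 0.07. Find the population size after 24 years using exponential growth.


r*t = 0.07 * 24 = 1.68
exp(1.68) = 5.36556
N = 493 * 5.36556 = 2645.22 ≈ 2645

2645


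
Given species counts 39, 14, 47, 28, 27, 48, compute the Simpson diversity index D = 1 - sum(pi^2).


Total N = 39 + 14 + 47 + 28 + 27 + 48 = 203
Per-species terms:
  p = 39/203 = 0.192118; p^2 = 0.192118^2 = 0.036909
  p = 14/203 = 0.068966; p^2 = 0.068966^2 = 0.004756
  p = 47/203 = 0.231527; p^2 = 0.231527^2 = 0.053605
  p = 28/203 = 0.137931; p^2 = 0.137931^2 = 0.019025
  p = 27/203 = 0.133005; p^2 = 0.133005^2 = 0.017690
  p = 48/203 = 0.236453; p^2 = 0.236453^2 = 0.055910
sum(p^2) = 0.036909 + 0.004756 + 0.053605 + 0.019025 + 0.017690 + 0.055910 = 0.187895
D = 1 - 0.187895 = 0.812105 ≈ 0.8121

0.8121


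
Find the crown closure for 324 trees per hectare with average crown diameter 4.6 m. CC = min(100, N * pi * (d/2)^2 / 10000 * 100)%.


(d/2)^2 = (4.6/2)^2 = 2.3^2 = 5.29
Crown area = 3.141593 * 5.29 = 16.6190 m^2
N * area / 10000 * 100 = 324 * 16.6190 / 10000 * 100 = 53.8456
CC = min(100, 53.8456) = 53.8456 ≈ 53.8%

53.8%


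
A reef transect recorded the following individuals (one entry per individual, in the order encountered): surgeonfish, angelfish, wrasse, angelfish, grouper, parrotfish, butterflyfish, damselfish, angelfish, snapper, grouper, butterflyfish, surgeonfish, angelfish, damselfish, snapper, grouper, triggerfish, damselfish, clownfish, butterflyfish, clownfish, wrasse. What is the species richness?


Total individuals logged = 23
Distinct species (count of individuals): surgeonfish (2), angelfish (4), wrasse (2), grouper (3), parrotfish (1), butterflyfish (3), damselfish (3), snapper (2), triggerfish (1), clownfish (2)
Species richness = number of distinct species = 10

10


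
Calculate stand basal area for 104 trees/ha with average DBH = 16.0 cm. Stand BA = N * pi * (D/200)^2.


(D/200)^2 = (16.0/200)^2 = 0.08^2 = 0.0064
Individual BA = 3.141593 * 0.0064 = 0.0201062 m^2
Stand BA = 104 * 0.0201062 = 2.09104 ≈ 2.09 m^2/ha

2.09 m^2/ha


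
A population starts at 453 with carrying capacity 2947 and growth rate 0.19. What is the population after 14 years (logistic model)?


(K - N0)/N0 = (2947 - 453)/453 = 2494/453 = 5.50552
r*t = 0.19 * 14 = 2.66; exp(-2.66) = 0.0699482
5.50552 * 0.0699482 = 0.385101
1 + 0.385101 = 1.38510
N = 2947 / 1.38510 = 2127.64 ≈ 2128

2128
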